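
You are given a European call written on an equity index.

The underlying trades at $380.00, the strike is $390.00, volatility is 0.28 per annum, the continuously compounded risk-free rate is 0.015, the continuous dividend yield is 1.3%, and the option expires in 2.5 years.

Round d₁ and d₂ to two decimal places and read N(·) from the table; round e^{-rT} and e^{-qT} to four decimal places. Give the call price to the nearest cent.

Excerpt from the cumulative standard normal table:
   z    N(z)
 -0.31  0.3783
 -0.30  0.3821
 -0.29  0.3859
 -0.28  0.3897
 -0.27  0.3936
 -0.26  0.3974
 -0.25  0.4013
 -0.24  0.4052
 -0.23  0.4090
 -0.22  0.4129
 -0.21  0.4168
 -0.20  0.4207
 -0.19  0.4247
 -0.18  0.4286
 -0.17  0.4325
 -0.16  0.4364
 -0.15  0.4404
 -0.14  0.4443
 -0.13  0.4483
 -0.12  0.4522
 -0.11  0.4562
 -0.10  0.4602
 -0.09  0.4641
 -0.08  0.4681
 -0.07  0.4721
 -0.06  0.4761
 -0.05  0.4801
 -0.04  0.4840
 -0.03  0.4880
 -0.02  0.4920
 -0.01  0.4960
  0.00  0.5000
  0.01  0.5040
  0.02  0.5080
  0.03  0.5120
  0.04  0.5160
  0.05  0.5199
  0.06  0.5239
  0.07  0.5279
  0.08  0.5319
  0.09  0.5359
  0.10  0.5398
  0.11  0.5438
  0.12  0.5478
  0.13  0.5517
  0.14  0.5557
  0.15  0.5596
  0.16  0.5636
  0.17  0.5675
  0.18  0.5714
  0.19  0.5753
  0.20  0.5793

$60.89

σ√T = 0.28·√2.5 = 0.4427
d₁ = [ln(380/390) + (0.015 − 0.013 + 0.28²/2)·2.5] / 0.4427 = [-0.0260 + 0.1030] / 0.4427 = 0.1740 → 0.17
d₂ = d₁ − σ√T = 0.1740 − 0.4427 = -0.2687 → -0.27
e^(−qT) = e^(−0.013·2.5) = 0.9680;  e^(−rT) = e^(−0.015·2.5) = 0.9632
N(d₁) = N(0.17) = 0.5675;  N(d₂) = N(-0.27) = 0.3936
C = 380·0.9680·0.5675 − 390·0.9632·0.3936 = 208.7492 − 147.8551 = 60.8941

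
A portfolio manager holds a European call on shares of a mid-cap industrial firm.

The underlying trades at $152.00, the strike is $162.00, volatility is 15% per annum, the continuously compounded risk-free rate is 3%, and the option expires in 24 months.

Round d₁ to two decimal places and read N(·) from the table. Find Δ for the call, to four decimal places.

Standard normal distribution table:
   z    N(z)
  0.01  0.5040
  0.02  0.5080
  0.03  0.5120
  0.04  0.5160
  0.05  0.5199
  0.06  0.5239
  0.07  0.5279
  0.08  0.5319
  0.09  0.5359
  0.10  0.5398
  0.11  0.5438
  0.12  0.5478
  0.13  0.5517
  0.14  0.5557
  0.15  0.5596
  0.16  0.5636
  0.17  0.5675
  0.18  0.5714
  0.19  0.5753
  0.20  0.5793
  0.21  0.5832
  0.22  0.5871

0.5359

σ√T = 0.15 × 1.4142 = 0.2121
d₁ = [ln(152/162) + (0.03 + 0.15²/2)·2] / 0.2121 = [-0.0637 + 0.0825] / 0.2121 = 0.0885 ≈ 0.09
N(d₁) = N(0.09) = 0.5359
Δ_call = N(d₁) = 0.5359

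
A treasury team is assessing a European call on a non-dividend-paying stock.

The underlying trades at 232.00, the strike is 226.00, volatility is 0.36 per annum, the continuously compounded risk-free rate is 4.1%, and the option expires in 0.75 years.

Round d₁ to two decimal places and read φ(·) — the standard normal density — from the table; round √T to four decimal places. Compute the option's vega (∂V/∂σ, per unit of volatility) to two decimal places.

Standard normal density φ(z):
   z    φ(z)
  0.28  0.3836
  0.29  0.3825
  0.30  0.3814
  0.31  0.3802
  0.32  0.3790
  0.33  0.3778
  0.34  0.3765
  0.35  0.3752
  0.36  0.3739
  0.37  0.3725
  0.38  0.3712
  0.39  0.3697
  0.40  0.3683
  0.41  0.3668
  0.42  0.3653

75.64

T = 0.75;  σ√T = 0.3118
d₁ = [ln(232/226) + (0.041 + 0.36²/2)·0.75] / 0.3118 = [0.0262 + 0.0794] / 0.3118 = 0.3386 ⇒ 0.34
√T = √0.75 = 0.8660
φ(d₁) = φ(0.34) = 0.3765
vega = S·φ(d₁)·√T = 232·0.3765·0.8660 = 75.6434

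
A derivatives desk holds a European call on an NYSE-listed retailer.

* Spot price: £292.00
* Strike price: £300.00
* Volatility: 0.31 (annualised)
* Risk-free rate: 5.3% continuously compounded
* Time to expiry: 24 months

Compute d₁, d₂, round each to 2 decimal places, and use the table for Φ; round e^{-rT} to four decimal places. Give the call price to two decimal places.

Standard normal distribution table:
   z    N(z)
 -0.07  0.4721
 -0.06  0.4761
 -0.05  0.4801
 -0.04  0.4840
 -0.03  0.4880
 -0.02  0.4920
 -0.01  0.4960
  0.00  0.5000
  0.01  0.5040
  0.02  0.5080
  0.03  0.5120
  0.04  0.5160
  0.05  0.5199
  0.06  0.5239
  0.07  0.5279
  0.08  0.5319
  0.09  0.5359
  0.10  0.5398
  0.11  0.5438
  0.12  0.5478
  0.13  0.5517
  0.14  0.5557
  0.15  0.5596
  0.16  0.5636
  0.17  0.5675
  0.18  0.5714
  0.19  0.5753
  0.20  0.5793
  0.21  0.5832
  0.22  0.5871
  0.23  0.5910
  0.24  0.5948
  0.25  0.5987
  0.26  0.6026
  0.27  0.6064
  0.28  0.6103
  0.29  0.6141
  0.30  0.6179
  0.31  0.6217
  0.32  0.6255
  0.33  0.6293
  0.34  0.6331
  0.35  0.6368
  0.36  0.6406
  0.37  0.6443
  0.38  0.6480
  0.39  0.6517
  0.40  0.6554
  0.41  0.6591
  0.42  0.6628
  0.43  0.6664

T = 2;  σ√T = 0.4384
d₁ = [ln(292/300) + (0.053 + 0.31²/2)·2] / 0.4384 = [-0.0270 + 0.2021] / 0.4384 = 0.3993 → 0.40
d₂ = d₁ − σ√T = 0.3993 − 0.4384 = -0.0391 → -0.04
exp(−rT) = exp(−0.053·2) = 0.8994
N(d₁) = N(0.40) = 0.6554;  N(d₂) = N(-0.04) = 0.4840
C = 292·0.6554 − 300·0.8994·0.4840 = 191.3768 − 130.5929 = 60.7839

£60.78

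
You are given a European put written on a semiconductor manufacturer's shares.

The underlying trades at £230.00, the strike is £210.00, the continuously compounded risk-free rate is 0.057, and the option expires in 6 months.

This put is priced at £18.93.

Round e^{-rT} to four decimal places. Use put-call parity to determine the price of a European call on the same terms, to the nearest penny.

£44.83

e^(−rT) = e^(−0.057·0.5) = 0.9719
Put-call parity: C − P = S − K·e^(−rT) = 230 − 210·0.9719 = 230 − 204.0990 = 25.9010
C = P + (C − P) = 18.93 + (25.9010) = 44.8310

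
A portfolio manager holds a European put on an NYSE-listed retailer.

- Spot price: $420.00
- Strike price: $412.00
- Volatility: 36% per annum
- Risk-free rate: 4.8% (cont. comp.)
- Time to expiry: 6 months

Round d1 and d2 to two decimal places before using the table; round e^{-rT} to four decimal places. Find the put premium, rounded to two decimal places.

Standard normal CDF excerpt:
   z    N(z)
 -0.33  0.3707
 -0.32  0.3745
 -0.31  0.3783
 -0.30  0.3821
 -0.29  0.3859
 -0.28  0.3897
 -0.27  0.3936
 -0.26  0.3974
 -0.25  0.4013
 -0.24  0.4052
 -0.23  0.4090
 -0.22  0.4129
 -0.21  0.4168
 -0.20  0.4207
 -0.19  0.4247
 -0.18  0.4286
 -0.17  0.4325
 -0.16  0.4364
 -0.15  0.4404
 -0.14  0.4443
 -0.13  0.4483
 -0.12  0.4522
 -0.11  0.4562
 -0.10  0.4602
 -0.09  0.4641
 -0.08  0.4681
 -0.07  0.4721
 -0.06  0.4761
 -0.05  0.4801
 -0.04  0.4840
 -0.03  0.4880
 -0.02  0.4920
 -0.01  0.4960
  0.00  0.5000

T = 0.5;  σ√T = 0.2546
d₁ = [ln(420/412) + (0.048 + 0.36²/2)·0.5] / 0.2546 = [0.0192 + 0.0564] / 0.2546 = 0.2971 → 0.30
d₂ = d₁ − σ√T = 0.2971 − 0.2546 = 0.0425 → 0.04
exp(−rT) = exp(−0.048·0.5) = 0.9763
N(−d₂) = N(-0.04) = 0.4840;  N(−d₁) = N(-0.30) = 0.3821
P = 412·0.9763·0.4840 − 420·0.3821 = 194.6820 − 160.4820 = 34.2000

$34.20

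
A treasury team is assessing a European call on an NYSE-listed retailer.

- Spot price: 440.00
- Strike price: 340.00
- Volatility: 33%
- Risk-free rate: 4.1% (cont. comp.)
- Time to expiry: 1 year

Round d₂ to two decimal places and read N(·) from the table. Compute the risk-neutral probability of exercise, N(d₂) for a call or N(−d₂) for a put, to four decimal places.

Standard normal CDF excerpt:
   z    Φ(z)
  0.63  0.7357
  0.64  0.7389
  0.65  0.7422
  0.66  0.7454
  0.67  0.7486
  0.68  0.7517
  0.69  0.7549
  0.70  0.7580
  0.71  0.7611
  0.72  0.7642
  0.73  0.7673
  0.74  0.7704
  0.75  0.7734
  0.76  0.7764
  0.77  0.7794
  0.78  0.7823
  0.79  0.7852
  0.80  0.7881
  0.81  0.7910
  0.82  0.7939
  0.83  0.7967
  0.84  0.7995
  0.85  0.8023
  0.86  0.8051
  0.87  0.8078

T = 1;  σ√T = 0.3300
d₁ = [ln(440/340) + (0.041 + 0.33²/2)·1] / 0.3300 = [0.2578 + 0.0955] / 0.3300 = 1.0705 ⇒ 1.07
d₂ = d₁ − σ√T = 1.0705 − 0.3300 = 0.7405 ⇒ 0.74
Risk-neutral Pr[S_T > K] = N(d₂) = N(0.74) = 0.7704

0.7704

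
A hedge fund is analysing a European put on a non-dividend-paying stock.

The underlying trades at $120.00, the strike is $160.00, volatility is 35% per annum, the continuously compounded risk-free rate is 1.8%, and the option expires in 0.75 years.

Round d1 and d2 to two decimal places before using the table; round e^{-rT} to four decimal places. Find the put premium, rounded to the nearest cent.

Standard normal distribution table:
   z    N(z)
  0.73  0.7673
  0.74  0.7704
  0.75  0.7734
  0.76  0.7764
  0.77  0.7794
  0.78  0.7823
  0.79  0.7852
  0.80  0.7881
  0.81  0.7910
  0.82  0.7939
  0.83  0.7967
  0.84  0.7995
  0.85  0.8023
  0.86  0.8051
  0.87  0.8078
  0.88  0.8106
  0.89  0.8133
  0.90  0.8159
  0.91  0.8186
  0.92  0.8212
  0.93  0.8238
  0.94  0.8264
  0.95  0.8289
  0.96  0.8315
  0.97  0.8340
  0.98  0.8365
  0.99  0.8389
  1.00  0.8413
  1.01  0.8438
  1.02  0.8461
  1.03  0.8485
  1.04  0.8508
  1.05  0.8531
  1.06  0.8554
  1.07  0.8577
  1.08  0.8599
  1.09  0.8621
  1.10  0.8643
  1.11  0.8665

$42.22

σ√T = 0.35·√0.75 = 0.3031
d₁ = [ln(120/160) + (0.018 + ½·0.35²)·0.75] / (σ√T) = (-0.2877 + 0.0594) / 0.3031 = -0.7530 ⇒ -0.75
d₂ = -0.7530 − 0.3031 = -1.0561 ⇒ -1.06
exp(−rT) = exp(−0.018·0.75) = 0.9866
P = 160·0.9866·N(1.06) − 120·N(0.75) = 160·0.9866·0.8554 − 120·0.7734 = 135.0300 − 92.8080 = 42.2220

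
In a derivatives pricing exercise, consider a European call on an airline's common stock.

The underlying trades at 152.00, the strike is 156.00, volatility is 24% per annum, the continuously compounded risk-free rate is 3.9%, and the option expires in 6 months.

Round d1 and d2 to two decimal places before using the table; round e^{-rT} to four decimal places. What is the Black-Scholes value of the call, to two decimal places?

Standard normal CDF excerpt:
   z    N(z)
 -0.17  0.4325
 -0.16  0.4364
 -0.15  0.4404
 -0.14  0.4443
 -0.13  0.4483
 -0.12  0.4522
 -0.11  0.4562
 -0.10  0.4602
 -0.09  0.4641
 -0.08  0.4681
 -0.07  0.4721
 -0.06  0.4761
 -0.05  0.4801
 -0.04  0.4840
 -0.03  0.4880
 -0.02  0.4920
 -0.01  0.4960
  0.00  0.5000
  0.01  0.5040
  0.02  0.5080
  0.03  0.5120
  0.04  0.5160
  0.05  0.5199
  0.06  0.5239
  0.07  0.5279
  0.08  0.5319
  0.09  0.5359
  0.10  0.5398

σ√T = 0.24 × 0.7071 = 0.1697
ln(S/K) + (r + σ²/2)T = ln(152/156) + (0.039 + 0.24²/2)·0.5 = -0.0260 + 0.0339 = 0.0079
d₁ = 0.0079 / 0.1697 = 0.0467 ≈ 0.05
d₂ = d₁ − σ√T = 0.0467 − 0.1697 = -0.1230 ≈ -0.12
exp(−rT) = exp(−0.039·0.5) = 0.9807
N(d₁) = N(0.05) = 0.5199;  N(d₂) = N(-0.12) = 0.4522
C = 152·0.5199 − 156·0.9807·0.4522 = 79.0248 − 69.1817 = 9.8431

9.84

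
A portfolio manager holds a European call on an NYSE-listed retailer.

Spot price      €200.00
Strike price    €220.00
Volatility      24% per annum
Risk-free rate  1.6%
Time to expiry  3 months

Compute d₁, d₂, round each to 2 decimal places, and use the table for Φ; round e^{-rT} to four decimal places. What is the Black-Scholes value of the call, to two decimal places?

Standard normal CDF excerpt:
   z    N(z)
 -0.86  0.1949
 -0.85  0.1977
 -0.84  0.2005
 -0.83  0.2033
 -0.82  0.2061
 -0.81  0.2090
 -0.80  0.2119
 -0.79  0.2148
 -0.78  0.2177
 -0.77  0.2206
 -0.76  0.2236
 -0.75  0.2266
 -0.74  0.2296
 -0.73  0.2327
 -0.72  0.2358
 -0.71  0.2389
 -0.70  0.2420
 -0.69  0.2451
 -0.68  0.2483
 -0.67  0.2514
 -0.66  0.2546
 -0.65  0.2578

T = 0.25;  σ√T = 0.1200
ln(S/K) + (r + σ²/2)T = ln(200/220) + (0.016 + 0.24²/2)·0.25 = -0.0953 + 0.0112 = -0.0841
d₁ = -0.0841 / 0.1200 = -0.7009 ⇒ -0.70
d₂ = d₁ − σ√T = -0.7009 − 0.1200 = -0.8209 ⇒ -0.82
e^(−rT) = e^(−0.016·0.25) = 0.9960
N(d₁) = N(-0.70) = 0.2420;  N(d₂) = N(-0.82) = 0.2061
C = 200·0.2420 − 220·0.9960·0.2061 = 48.4000 − 45.1606 = 3.2394

€3.24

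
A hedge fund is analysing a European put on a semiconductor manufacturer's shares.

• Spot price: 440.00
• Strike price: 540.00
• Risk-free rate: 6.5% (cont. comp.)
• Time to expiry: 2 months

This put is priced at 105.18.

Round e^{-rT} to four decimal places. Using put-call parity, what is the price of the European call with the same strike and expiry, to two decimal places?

11.01

e^(−rT) = e^(−0.065·0.1667) = 0.9892
Put-call parity: C − P = S − K·e^(−rT) = 440 − 540·0.9892 = 440 − 534.1680 = -94.1680
C = P + (C − P) = 105.18 + (-94.1680) = 11.0120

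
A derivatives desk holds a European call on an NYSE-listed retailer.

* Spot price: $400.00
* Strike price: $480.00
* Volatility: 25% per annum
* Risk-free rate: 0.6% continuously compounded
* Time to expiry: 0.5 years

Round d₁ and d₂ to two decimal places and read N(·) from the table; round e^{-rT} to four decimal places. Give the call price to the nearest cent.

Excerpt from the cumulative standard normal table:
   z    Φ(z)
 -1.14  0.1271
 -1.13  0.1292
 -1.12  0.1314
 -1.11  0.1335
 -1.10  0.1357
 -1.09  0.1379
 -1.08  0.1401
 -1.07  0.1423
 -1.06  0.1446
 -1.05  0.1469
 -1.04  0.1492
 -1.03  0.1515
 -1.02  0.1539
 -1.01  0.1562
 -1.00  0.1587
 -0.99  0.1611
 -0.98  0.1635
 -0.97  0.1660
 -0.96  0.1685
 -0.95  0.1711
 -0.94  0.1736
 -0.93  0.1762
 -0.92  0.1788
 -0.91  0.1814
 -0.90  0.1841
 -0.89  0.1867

$5.54

σ√T = 0.25 × 0.7071 = 0.1768
d₁ = [ln(400/480) + (0.006 + ½·0.25²)·0.5] / (σ√T) = (-0.1823 + 0.0186) / 0.1768 = -0.9260 which rounds to -0.93
d₂ = -0.9260 − 0.1768 = -1.1028 which rounds to -1.10
exp(−rT) = exp(−0.006·0.5) = 0.9970
C = 400·N(-0.93) − 480·0.9970·N(-1.10) = 400·0.1762 − 480·0.9970·0.1357 = 70.4800 − 64.9406 = 5.5394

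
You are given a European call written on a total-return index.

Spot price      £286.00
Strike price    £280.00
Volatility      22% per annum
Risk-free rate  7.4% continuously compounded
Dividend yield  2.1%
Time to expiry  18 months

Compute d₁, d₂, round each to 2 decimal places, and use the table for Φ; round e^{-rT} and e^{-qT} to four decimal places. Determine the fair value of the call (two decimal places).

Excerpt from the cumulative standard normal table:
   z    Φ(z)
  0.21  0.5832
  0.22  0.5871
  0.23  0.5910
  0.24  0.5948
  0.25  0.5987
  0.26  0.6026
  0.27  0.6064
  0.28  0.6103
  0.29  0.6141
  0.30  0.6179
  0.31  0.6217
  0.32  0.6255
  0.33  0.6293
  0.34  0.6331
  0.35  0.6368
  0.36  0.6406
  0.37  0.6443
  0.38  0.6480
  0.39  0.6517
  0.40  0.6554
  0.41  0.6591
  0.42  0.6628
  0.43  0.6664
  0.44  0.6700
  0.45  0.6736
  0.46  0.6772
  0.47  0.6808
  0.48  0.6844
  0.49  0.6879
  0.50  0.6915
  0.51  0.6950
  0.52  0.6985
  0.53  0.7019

£43.57

σ√T = 0.22 × 1.2247 = 0.2694
d₁ = [ln(286/280) + (0.074 − 0.021 + ½·0.22²)·1.5] / (σ√T) = (0.0212 + 0.1158) / 0.2694 = 0.5085 ⇒ 0.51
d₂ = 0.5085 − 0.2694 = 0.2390 ⇒ 0.24
exp(−qT) = exp(−0.021·1.5) = 0.9690;  exp(−rT) = exp(−0.074·1.5) = 0.8949
N(d₁) = N(0.51) = 0.6950;  N(d₂) = N(0.24) = 0.5948
C = 286·0.9690·0.6950 − 280·0.8949·0.5948 = 192.6081 − 149.0402 = 43.5679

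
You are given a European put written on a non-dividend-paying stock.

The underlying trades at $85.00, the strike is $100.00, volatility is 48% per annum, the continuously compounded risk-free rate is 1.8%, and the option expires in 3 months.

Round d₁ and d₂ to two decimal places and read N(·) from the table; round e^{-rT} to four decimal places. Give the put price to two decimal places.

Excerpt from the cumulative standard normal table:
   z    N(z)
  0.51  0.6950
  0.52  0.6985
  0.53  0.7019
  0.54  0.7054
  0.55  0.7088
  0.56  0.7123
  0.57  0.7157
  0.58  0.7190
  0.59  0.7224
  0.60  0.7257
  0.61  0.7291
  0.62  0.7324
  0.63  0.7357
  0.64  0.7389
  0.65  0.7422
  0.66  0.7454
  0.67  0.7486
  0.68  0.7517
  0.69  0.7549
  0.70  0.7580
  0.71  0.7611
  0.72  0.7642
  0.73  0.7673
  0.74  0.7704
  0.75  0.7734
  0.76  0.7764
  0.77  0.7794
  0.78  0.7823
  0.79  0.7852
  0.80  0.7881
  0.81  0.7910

$17.92

σ√T = 0.48·√0.25 = 0.2400
ln(S/K) + (r + σ²/2)T = ln(85/100) + (0.018 + 0.48²/2)·0.25 = -0.1625 + 0.0333 = -0.1292
d₁ = -0.1292 / 0.2400 = -0.5384 ⇒ -0.54
d₂ = d₁ − σ√T = -0.5384 − 0.2400 = -0.7784 ⇒ -0.78
e^(−rT) = e^(−0.018·0.25) = 0.9955
N(−d₂) = N(0.78) = 0.7823;  N(−d₁) = N(0.54) = 0.7054
P = 100·0.9955·0.7823 − 85·0.7054 = 77.8780 − 59.9590 = 17.9190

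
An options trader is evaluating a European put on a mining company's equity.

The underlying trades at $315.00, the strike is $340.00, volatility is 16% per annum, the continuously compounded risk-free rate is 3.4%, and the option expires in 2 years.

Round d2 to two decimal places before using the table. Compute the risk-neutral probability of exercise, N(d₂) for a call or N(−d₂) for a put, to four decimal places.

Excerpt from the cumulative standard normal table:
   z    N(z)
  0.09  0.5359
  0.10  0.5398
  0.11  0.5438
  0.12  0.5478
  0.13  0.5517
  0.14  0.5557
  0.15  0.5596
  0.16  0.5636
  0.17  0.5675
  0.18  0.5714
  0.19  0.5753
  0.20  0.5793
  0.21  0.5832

T = 2;  σ√T = 0.2263
d₁ = [ln(315/340) + (0.034 + 0.16²/2)·2] / 0.2263 = [-0.0764 + 0.0936] / 0.2263 = 0.0761 ≈ 0.08
d₂ = d₁ − σ√T = 0.0761 − 0.2263 = -0.1501 ≈ -0.15
Risk-neutral Pr[S_T < K] = N(−d₂) = N(0.15) = 0.5596

0.5596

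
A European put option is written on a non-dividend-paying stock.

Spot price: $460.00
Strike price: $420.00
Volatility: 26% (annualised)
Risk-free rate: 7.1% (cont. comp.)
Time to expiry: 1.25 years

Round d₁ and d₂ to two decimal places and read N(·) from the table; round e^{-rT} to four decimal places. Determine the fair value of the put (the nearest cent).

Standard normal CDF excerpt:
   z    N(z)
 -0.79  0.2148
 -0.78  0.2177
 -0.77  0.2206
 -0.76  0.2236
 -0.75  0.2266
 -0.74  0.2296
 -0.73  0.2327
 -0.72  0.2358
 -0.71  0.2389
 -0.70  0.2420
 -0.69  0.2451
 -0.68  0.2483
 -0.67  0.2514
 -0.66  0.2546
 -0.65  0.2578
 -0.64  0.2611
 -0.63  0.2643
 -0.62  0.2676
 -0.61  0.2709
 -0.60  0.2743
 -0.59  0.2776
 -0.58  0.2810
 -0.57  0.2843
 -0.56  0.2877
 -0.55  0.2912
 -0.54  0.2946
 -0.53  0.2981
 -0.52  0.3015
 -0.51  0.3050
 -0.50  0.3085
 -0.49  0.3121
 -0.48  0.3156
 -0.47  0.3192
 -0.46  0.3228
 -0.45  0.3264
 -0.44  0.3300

$19.83

σ√T = 0.26 × 1.1180 = 0.2907
d₁ = [ln(460/420) + (0.071 + 0.26²/2)·1.25] / 0.2907 = [0.0910 + 0.1310] / 0.2907 = 0.7636 which rounds to 0.76
d₂ = d₁ − σ√T = 0.7636 − 0.2907 = 0.4729 which rounds to 0.47
e^(−rT) = e^(−0.071·1.25) = 0.9151
N(−d₂) = N(-0.47) = 0.3192;  N(−d₁) = N(-0.76) = 0.2236
P = 420·0.9151·0.3192 − 460·0.2236 = 122.6820 − 102.8560 = 19.8260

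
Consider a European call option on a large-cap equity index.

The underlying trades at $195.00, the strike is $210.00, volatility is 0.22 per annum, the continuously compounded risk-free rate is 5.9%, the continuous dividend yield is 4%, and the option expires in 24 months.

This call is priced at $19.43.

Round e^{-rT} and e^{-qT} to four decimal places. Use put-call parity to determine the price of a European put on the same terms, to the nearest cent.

$26.05

e^(−qT) = e^(−0.04·2) = 0.9231;  e^(−rT) = e^(−0.059·2) = 0.8887
Put-call parity: C − P = S·e^(−qT) − K·e^(−rT) = 195·0.9231 − 210·0.8887 = 180.0045 − 186.6270 = -6.6225
P = C − (C − P) = 19.43 − (-6.6225) = 26.0525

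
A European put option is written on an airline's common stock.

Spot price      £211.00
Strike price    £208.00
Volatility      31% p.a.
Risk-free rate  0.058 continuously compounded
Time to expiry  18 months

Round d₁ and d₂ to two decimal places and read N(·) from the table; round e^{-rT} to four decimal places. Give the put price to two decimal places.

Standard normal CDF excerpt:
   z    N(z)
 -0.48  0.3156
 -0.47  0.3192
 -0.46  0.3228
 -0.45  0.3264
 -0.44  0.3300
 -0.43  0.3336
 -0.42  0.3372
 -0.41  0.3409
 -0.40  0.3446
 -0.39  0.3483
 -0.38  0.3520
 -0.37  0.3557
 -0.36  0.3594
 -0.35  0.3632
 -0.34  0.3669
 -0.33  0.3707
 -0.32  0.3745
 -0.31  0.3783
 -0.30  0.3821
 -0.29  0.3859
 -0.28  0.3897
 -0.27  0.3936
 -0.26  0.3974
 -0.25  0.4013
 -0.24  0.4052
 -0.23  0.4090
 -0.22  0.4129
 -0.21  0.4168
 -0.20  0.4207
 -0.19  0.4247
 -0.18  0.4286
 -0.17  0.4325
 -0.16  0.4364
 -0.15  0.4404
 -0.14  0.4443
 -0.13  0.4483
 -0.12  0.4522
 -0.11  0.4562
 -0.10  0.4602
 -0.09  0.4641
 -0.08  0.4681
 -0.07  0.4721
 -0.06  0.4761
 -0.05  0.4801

£21.14

σ√T = 0.31 × 1.2247 = 0.3797
ln(S/K) + (r + σ²/2)T = ln(211/208) + (0.058 + 0.31²/2)·1.5 = 0.0143 + 0.1591 = 0.1734
d₁ = 0.1734 / 0.3797 = 0.4567 → 0.46
d₂ = d₁ − σ√T = 0.4567 − 0.3797 = 0.0770 → 0.08
exp(−rT) = exp(−0.058·1.5) = 0.9167
P = 208·0.9167·N(-0.08) − 211·N(-0.46) = 208·0.9167·0.4681 − 211·0.3228 = 89.2543 − 68.1108 = 21.1435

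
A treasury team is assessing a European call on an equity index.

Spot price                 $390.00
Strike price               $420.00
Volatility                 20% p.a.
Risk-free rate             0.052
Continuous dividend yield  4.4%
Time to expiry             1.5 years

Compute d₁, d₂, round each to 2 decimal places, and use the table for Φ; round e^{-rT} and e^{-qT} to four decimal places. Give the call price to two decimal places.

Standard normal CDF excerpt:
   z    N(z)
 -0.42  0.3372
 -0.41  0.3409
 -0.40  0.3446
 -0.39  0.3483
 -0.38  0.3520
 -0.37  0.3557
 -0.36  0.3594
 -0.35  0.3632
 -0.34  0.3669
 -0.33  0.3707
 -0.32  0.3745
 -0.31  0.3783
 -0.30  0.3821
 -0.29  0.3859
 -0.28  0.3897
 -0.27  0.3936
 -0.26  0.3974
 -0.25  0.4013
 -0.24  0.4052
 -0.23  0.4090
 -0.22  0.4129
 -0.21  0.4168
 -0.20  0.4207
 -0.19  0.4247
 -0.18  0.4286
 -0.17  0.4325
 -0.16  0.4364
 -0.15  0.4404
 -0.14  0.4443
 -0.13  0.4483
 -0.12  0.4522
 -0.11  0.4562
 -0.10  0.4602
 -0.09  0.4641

T = 1.5;  σ√T = 0.2449
ln(S/K) + (r − q + σ²/2)T = ln(390/420) + (0.052 − 0.044 + 0.2²/2)·1.5 = -0.0741 + 0.0420 = -0.0321
d₁ = -0.0321 / 0.2449 = -0.1311 → -0.13
d₂ = d₁ − σ√T = -0.1311 − 0.2449 = -0.3760 → -0.38
exp(−qT) = exp(−0.044·1.5) = 0.9361;  exp(−rT) = exp(−0.052·1.5) = 0.9250
N(d₁) = N(-0.13) = 0.4483;  N(d₂) = N(-0.38) = 0.3520
C = 390·0.9361·0.4483 − 420·0.9250·0.3520 = 163.6649 − 136.7520 = 26.9129

$26.91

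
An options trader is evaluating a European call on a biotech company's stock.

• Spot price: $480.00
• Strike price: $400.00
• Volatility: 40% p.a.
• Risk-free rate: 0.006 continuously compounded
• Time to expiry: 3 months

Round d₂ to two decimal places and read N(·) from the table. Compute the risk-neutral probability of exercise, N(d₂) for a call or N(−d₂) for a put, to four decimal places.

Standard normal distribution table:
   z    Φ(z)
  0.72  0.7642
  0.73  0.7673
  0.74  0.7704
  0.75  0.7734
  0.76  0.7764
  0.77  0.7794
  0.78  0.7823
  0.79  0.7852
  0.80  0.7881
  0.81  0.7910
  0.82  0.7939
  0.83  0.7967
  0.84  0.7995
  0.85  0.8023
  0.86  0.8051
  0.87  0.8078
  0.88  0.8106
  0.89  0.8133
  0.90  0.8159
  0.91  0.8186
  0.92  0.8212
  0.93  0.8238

σ√T = 0.4·√0.25 = 0.2000
d₁ = [ln(480/400) + (0.006 + 0.4²/2)·0.25] / 0.2000 = [0.1823 + 0.0215] / 0.2000 = 1.0191 ⇒ 1.02
d₂ = d₁ − σ√T = 1.0191 − 0.2000 = 0.8191 ⇒ 0.82
Risk-neutral Pr[S_T > K] = N(d₂) = N(0.82) = 0.7939

0.7939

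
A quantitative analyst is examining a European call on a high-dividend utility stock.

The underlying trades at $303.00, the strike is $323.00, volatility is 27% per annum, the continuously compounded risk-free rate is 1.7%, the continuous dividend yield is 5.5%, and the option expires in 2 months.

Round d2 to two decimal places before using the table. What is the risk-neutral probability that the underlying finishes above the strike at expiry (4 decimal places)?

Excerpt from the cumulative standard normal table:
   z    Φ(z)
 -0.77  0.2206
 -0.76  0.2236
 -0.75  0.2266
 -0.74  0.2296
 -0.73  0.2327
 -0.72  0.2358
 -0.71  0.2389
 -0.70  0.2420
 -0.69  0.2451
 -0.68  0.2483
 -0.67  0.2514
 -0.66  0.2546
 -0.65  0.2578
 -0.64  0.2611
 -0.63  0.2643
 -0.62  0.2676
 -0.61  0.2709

0.2451

σ√T = 0.27 × 0.4082 = 0.1102
d₁ = [ln(303/323) + (0.017 − 0.055 + ½·0.27²)·0.1667] / (σ√T) = (-0.0639 − 0.0003) / 0.1102 = -0.5822 → -0.58
d₂ = -0.5822 − 0.1102 = -0.6925 → -0.69
Pr(exercise) under Q = N(d₂) = 0.2451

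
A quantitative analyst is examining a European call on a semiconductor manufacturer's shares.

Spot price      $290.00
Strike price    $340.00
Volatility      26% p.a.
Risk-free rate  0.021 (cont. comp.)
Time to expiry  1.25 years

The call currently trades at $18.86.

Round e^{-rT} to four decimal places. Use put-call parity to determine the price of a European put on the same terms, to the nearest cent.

e^(−rT) = e^(−0.021·1.25) = 0.9741
Put-call parity: C − P = S − K·e^(−rT) = 290 − 340·0.9741 = 290 − 331.1940 = -41.1940
P = C − (C − P) = 18.86 − (-41.1940) = 60.0540

$60.05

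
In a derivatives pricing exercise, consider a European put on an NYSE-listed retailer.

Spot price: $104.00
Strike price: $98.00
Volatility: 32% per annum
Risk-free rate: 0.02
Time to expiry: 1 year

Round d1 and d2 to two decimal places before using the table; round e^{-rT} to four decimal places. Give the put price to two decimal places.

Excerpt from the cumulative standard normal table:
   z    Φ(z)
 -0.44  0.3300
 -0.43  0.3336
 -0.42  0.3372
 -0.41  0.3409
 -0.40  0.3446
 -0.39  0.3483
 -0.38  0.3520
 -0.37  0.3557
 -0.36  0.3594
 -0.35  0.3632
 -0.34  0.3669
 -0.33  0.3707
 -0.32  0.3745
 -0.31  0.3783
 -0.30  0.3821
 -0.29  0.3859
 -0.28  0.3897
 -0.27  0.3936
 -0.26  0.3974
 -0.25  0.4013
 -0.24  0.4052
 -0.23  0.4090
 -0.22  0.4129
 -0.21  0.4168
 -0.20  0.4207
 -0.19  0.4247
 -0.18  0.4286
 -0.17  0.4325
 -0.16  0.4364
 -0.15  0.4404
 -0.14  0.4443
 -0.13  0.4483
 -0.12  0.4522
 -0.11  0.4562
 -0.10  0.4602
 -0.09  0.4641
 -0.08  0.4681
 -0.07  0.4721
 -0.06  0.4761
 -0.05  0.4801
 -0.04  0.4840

σ√T = 0.32 × 1.0000 = 0.3200
ln(S/K) + (r + σ²/2)T = ln(104/98) + (0.02 + 0.32²/2)·1 = 0.0594 + 0.0712 = 0.1306
d₁ = 0.1306 / 0.3200 = 0.4082 ⇒ 0.41
d₂ = d₁ − σ√T = 0.4082 − 0.3200 = 0.0882 ⇒ 0.09
e^(−rT) = e^(−0.02·1) = 0.9802
P = 98·0.9802·N(-0.09) − 104·N(-0.41) = 98·0.9802·0.4641 − 104·0.3409 = 44.5813 − 35.4536 = 9.1277

$9.13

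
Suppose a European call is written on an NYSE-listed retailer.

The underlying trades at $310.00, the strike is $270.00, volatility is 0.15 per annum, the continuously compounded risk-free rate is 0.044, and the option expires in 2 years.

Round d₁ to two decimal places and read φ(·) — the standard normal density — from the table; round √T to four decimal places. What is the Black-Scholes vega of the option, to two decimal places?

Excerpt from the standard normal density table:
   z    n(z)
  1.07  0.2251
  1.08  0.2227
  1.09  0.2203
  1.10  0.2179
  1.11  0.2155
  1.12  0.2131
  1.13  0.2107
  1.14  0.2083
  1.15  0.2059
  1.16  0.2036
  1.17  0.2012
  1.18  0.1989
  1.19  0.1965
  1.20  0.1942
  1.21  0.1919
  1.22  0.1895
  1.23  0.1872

σ√T = 0.15 × 1.4142 = 0.2121
d₁ = [ln(310/270) + (0.044 + ½·0.15²)·2] / (σ√T) = (0.1382 + 0.1105) / 0.2121 = 1.1721 → 1.17
√T = √2 = 1.4142
φ(d₁) = φ(1.17) = 0.2012
vega = S·φ(d₁)·√T = 310·0.2012·1.4142 = 88.2065

88.21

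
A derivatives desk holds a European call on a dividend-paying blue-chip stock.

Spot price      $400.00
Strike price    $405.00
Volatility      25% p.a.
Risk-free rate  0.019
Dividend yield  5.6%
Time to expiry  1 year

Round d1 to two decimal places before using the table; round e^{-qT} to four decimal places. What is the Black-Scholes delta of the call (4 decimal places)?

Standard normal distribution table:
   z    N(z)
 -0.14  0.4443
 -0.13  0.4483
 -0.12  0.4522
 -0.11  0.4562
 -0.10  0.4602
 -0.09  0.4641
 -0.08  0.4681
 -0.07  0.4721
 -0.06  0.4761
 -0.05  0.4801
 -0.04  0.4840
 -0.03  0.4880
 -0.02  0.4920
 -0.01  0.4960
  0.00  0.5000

σ√T = 0.25 × 1.0000 = 0.2500
ln(S/K) + (r − q + σ²/2)T = ln(400/405) + (0.019 − 0.056 + 0.25²/2)·1 = -0.0124 − 0.0058 = -0.0182
d₁ = -0.0182 / 0.2500 = -0.0727 → -0.07
N(d₁) = N(-0.07) = 0.4721
Δ_call = e^(−qT)·N(d₁) = 0.9455·0.4721 = 0.4464

0.4464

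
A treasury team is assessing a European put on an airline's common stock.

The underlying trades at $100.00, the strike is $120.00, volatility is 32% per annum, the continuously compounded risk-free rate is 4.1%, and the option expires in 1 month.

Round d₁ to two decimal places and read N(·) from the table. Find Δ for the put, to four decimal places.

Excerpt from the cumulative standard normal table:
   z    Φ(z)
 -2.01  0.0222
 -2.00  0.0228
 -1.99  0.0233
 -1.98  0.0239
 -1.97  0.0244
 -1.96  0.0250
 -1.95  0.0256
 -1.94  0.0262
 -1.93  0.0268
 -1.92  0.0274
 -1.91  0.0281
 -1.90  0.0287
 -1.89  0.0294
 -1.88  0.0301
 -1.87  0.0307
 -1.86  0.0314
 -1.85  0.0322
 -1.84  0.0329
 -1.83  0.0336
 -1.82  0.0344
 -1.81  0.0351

-0.9706

σ√T = 0.32 × 0.2887 = 0.0924
d₁ = [ln(100/120) + (0.041 + 0.32²/2)·0.08333] / 0.0924 = [-0.1823 + 0.0077] / 0.0924 = -1.8905 which rounds to -1.89
N(d₁) = N(-1.89) = 0.0294
Δ_put = N(d₁) − 1 = 0.0294 − 1 = -0.9706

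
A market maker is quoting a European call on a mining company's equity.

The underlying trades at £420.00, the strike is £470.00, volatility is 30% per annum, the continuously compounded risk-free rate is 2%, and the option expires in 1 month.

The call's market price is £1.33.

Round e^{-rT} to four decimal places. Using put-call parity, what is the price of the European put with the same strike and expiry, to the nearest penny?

exp(−rT) = exp(−0.02·0.08333) = 0.9983
Put-call parity: C − P = S − K·e^(−rT) = 420 − 470·0.9983 = 420 − 469.2010 = -49.2010
P = C − (C − P) = 1.33 − (-49.2010) = 50.5310

£50.53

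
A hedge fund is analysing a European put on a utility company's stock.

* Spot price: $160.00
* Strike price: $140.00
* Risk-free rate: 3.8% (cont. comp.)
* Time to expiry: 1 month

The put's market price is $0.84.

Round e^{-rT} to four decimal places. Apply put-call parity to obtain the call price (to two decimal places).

exp(−rT) = exp(−0.038·0.08333) = 0.9968
Put-call parity: C − P = S − K·e^(−rT) = 160 − 140·0.9968 = 160 − 139.5520 = 20.4480
C = P + (C − P) = 0.84 + (20.4480) = 21.2880

$21.29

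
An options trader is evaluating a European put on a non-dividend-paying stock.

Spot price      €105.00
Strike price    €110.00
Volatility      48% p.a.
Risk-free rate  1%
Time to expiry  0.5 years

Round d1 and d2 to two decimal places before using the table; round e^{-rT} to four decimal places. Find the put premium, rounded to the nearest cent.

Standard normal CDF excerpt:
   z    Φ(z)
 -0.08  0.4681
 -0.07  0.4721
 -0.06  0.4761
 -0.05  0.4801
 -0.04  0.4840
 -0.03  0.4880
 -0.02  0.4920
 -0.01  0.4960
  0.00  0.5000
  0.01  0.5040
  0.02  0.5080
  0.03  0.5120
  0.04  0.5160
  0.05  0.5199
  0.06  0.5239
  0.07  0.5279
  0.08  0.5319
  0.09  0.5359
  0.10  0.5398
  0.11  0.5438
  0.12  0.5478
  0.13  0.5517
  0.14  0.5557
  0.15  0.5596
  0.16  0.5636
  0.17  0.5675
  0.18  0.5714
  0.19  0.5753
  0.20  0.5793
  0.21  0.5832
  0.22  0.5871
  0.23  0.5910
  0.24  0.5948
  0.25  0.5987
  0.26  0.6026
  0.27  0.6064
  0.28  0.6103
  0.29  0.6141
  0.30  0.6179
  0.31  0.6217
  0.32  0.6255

€16.80

T = 0.5;  σ√T = 0.3394
ln(S/K) + (r + σ²/2)T = ln(105/110) + (0.01 + 0.48²/2)·0.5 = -0.0465 + 0.0626 = 0.0161
d₁ = 0.0161 / 0.3394 = 0.0474 → 0.05
d₂ = d₁ − σ√T = 0.0474 − 0.3394 = -0.2920 → -0.29
e^(−rT) = e^(−0.01·0.5) = 0.9950
P = 110·0.9950·N(0.29) − 105·N(-0.05) = 110·0.9950·0.6141 − 105·0.4801 = 67.2132 − 50.4105 = 16.8027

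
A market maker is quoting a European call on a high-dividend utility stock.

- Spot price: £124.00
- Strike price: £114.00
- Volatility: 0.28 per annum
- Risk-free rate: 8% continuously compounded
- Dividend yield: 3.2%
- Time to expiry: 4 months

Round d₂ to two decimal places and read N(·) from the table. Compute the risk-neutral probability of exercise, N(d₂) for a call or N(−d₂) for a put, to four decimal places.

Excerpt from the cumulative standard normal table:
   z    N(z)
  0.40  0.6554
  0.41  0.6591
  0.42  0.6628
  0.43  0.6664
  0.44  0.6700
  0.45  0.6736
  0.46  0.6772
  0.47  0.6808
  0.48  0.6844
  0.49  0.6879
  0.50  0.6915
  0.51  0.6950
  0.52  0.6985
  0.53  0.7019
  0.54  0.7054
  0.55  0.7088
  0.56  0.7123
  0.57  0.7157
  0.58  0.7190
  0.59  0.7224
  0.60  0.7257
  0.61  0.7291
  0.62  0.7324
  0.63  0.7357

0.7054

T = 0.3333;  σ√T = 0.1617
d₁ = [ln(124/114) + (0.08 − 0.032 + ½·0.28²)·0.3333] / (σ√T) = (0.0841 + 0.0291) / 0.1617 = 0.6999 → 0.70
d₂ = 0.6999 − 0.1617 = 0.5383 → 0.54
Pr(exercise) under Q = N(d₂) = 0.7054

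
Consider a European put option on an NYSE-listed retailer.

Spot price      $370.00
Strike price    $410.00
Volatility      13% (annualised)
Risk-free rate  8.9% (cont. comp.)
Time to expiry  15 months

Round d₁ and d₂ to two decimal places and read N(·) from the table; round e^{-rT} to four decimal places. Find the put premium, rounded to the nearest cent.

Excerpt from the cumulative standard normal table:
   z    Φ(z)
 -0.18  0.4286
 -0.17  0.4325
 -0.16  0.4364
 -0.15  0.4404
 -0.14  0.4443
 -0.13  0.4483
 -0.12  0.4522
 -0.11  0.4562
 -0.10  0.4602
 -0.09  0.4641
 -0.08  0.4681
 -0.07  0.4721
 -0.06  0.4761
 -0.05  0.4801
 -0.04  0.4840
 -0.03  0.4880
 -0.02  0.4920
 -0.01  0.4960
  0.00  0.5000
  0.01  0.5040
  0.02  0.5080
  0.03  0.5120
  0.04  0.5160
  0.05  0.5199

σ√T = 0.13·√1.25 = 0.1453
d₁ = [ln(370/410) + (0.089 + ½·0.13²)·1.25] / (σ√T) = (-0.1027 + 0.1218) / 0.1453 = 0.1318 ⇒ 0.13
d₂ = 0.1318 − 0.1453 = -0.0135 ⇒ -0.01
exp(−rT) = exp(−0.089·1.25) = 0.8947
P = 410·0.8947·N(0.01) − 370·N(-0.13) = 410·0.8947·0.5040 − 370·0.4483 = 184.8808 − 165.8710 = 19.0098

$19.01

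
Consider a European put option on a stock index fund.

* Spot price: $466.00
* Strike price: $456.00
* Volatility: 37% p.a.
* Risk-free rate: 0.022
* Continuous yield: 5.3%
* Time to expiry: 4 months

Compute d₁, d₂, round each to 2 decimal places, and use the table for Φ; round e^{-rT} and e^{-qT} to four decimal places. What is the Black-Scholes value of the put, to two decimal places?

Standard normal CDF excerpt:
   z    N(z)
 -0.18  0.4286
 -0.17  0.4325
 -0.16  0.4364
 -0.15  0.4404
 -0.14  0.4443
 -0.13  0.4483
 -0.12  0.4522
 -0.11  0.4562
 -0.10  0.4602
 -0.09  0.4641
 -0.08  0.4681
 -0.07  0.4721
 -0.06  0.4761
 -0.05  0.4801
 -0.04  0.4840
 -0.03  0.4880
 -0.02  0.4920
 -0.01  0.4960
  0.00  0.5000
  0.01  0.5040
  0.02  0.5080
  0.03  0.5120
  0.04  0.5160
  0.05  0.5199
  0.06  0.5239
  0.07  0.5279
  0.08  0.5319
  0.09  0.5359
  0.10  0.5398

T = 0.3333;  σ√T = 0.2136
ln(S/K) + (r − q + σ²/2)T = ln(466/456) + (0.022 − 0.053 + 0.37²/2)·0.3333 = 0.0217 + 0.0125 = 0.0342
d₁ = 0.0342 / 0.2136 = 0.1600 ⇒ 0.16
d₂ = d₁ − σ√T = 0.1600 − 0.2136 = -0.0536 ⇒ -0.05
exp(−qT) = exp(−0.053·0.3333) = 0.9825;  exp(−rT) = exp(−0.022·0.3333) = 0.9927
N(−d₂) = N(0.05) = 0.5199;  N(−d₁) = N(-0.16) = 0.4364
P = 456·0.9927·0.5199 − 466·0.9825·0.4364 = 235.3438 − 199.8036 = 35.5402

$35.54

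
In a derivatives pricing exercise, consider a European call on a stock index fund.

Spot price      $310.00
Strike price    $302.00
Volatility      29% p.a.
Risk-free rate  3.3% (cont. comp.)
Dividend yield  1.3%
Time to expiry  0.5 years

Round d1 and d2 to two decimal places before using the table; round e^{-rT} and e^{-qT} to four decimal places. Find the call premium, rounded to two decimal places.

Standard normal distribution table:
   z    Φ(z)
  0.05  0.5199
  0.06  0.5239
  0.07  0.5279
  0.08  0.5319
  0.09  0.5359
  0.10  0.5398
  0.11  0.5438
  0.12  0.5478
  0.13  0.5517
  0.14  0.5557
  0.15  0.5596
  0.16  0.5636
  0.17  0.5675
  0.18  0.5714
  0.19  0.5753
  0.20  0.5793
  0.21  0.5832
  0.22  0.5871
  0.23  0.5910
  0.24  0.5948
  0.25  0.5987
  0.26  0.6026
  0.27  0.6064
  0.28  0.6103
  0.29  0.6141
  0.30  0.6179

$31.15

σ√T = 0.29·√0.5 = 0.2051
ln(S/K) + (r − q + σ²/2)T = ln(310/302) + (0.033 − 0.013 + 0.29²/2)·0.5 = 0.0261 + 0.0310 = 0.0572
d₁ = 0.0572 / 0.2051 = 0.2788 → 0.28
d₂ = d₁ − σ√T = 0.2788 − 0.2051 = 0.0737 → 0.07
e^(−qT) = e^(−0.013·0.5) = 0.9935;  e^(−rT) = e^(−0.033·0.5) = 0.9836
N(d₁) = N(0.28) = 0.6103;  N(d₂) = N(0.07) = 0.5279
C = 310·0.9935·0.6103 − 302·0.9836·0.5279 = 187.9632 − 156.8112 = 31.1520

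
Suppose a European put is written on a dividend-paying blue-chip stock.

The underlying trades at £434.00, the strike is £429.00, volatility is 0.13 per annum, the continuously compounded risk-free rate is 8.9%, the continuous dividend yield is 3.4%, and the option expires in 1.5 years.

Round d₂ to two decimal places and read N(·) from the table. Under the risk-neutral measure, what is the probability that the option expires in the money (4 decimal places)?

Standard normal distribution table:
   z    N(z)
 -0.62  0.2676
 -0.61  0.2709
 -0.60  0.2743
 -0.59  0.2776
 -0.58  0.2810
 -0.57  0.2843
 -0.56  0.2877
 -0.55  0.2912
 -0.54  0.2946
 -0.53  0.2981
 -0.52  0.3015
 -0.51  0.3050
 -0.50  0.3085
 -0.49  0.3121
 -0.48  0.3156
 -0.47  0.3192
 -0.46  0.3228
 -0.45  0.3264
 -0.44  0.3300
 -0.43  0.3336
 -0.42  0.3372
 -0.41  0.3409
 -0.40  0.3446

0.3050

T = 1.5;  σ√T = 0.1592
d₁ = [ln(434/429) + (0.089 − 0.034 + ½·0.13²)·1.5] / (σ√T) = (0.0116 + 0.0952) / 0.1592 = 0.6705 which rounds to 0.67
d₂ = 0.6705 − 0.1592 = 0.5113 which rounds to 0.51
Pr(exercise) under Q = N(−d₂) = N(-0.51) = 0.3050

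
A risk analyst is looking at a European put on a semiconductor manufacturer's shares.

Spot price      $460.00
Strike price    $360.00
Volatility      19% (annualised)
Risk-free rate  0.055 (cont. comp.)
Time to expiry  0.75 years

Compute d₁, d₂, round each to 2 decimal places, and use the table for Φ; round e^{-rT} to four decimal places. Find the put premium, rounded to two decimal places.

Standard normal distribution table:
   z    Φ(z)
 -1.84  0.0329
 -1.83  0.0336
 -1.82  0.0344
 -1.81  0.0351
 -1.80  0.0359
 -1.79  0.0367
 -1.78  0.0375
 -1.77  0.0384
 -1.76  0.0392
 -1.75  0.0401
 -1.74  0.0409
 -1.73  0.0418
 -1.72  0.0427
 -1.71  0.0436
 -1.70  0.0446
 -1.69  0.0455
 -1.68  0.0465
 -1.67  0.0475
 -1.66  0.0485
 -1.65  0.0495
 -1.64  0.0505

$0.93

σ√T = 0.19·√0.75 = 0.1645
ln(S/K) + (r + σ²/2)T = ln(460/360) + (0.055 + 0.19²/2)·0.75 = 0.2451 + 0.0548 = 0.2999
d₁ = 0.2999 / 0.1645 = 1.8227 ⇒ 1.82
d₂ = d₁ − σ√T = 1.8227 − 0.1645 = 1.6581 ⇒ 1.66
e^(−rT) = e^(−0.055·0.75) = 0.9596
N(−d₂) = N(-1.66) = 0.0485;  N(−d₁) = N(-1.82) = 0.0344
P = 360·0.9596·0.0485 − 460·0.0344 = 16.7546 − 15.8240 = 0.9306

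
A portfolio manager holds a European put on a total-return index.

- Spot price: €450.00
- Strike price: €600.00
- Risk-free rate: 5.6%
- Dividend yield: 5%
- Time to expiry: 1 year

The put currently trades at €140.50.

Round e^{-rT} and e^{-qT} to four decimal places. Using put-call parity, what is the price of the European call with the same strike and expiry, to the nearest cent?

exp(−qT) = exp(−0.05·1) = 0.9512;  exp(−rT) = exp(−0.056·1) = 0.9455
Put-call parity: C − P = S·e^(−qT) − K·e^(−rT) = 450·0.9512 − 600·0.9455 = 428.0400 − 567.3000 = -139.2600
C = P + (C − P) = 140.50 + (-139.2600) = 1.2400

€1.24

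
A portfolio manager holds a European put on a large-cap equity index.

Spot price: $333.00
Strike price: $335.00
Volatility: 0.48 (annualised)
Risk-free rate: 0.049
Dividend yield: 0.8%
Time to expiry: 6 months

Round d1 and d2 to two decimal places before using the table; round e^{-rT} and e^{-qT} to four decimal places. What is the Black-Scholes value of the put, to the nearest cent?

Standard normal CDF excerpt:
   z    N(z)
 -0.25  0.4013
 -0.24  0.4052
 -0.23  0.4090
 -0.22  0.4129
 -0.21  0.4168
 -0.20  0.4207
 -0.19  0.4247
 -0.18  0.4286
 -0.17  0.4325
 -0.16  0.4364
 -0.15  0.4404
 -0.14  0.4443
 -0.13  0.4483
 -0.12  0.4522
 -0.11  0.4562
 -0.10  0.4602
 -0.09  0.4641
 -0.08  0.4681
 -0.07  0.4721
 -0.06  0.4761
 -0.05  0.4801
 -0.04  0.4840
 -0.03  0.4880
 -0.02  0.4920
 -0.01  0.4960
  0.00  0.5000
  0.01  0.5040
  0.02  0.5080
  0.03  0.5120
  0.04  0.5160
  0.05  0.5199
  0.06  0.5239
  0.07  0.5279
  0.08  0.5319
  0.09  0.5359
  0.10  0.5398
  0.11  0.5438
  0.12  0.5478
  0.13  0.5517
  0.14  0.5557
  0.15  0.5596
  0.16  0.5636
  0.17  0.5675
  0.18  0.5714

$42.11

σ√T = 0.48 × 0.7071 = 0.3394
ln(S/K) + (r − q + σ²/2)T = ln(333/335) + (0.049 − 0.008 + 0.48²/2)·0.5 = -0.0060 + 0.0781 = 0.0721
d₁ = 0.0721 / 0.3394 = 0.2125 which rounds to 0.21
d₂ = d₁ − σ√T = 0.2125 − 0.3394 = -0.1269 which rounds to -0.13
exp(−qT) = exp(−0.008·0.5) = 0.9960;  exp(−rT) = exp(−0.049·0.5) = 0.9758
P = 335·0.9758·N(0.13) − 333·0.9960·N(-0.21) = 335·0.9758·0.5517 − 333·0.9960·0.4168 = 180.3469 − 138.2392 = 42.1076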